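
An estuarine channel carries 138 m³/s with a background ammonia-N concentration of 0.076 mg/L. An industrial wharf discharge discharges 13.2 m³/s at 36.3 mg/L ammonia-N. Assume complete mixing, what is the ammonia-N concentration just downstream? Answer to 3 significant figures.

Conservation of mass: C = (138.0·0.07600 + 13.20·36.30) / 151.2 = 489.6/151.2 = 3.238 mg/L.

3.24 mg/L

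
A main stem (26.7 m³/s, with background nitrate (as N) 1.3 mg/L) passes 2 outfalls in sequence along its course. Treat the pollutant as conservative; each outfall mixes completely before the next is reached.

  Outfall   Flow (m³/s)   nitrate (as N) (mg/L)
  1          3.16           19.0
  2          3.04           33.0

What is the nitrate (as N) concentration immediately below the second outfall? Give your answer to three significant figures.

Below outfall 1: Q → 29.86 m³/s, C = (26.70·1.300 + 3.160·19.00)/29.86 = 3.173 mg/L.
Below outfall 2: Q → 32.90 m³/s, C = (29.86·3.173 + 3.040·33.00)/32.90 = 5.929 mg/L.

5.93 mg/L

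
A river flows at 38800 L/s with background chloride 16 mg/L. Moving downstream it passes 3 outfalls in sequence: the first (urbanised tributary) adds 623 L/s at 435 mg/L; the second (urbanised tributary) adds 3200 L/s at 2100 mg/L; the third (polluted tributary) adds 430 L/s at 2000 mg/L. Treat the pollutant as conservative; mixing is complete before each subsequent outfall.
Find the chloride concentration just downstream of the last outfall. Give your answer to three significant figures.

197 mg/L

After outfall 1: Q = 38800 + 623.0 = 39420 L/s; C = (38800·16.00 + 623.0·435.0)/39420 = 22.62 mg/L.
After outfall 2: Q = 39420 + 3200 = 42620 L/s; C = (39420·22.62 + 3200·2100)/42620 = 178.6 mg/L.
After outfall 3: Q = 42620 + 430.0 = 43050 L/s; C = (42620·178.6 + 430.0·2000)/43050 = 196.8 mg/L.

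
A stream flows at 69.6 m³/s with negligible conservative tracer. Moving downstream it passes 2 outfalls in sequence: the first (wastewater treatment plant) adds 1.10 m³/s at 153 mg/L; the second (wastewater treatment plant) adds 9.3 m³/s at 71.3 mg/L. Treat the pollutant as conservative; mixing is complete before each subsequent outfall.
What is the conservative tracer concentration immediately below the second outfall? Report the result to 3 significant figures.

Below outfall 1: Q → 70.70 m³/s, C = (69.60·0 + 1.100·153.0)/70.70 = 2.380 mg/L.
Below outfall 2: Q → 80.00 m³/s, C = (70.70·2.380 + 9.300·71.30)/80.00 = 10.39 mg/L.

10.4 mg/L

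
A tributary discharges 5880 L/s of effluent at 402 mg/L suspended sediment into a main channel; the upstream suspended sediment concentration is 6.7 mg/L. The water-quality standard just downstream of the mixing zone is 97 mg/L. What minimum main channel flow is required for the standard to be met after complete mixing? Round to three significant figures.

Set C_mix = 97: (Q·6.700 + 5880·402.0) / (Q + 5880) = 97
→ Q = 5880·(402.0 − 97)/(97 − 6.700) = 19860 L/s.

19900 L/s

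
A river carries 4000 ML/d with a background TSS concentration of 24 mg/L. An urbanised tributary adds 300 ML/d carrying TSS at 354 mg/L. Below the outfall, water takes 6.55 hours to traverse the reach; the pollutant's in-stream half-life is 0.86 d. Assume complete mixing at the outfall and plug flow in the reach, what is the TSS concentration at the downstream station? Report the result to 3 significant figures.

Conservation of mass: C = (4000·24.00 + 300.0·354.0) / 4300 = 202200/4300 = 47.02 mg/L.
Half-life 0.86 d → k = ln 2 / 0.86 = 0.8060 d⁻¹.
After decay, C = 47.02 × e^(−kt) = 47.02 × 0.8025 = 37.74 mg/L.

37.7 mg/L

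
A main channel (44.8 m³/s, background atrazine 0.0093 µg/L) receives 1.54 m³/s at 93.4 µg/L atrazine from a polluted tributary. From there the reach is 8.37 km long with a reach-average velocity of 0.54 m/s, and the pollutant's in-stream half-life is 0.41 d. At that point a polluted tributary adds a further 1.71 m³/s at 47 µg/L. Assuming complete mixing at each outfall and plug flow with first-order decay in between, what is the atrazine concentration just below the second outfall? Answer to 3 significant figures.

Mass balance: C = (44.80·0.009300 + 1.540·93.40) / 46.34 = 144.3/46.34 = 3.113 µg/L; combined flow 46.34 m³/s.
Travel time t = 8.37·1000 / 0.54 = 15500 s = 4.306 h.
Half-life 0.41 d → k = ln 2 / 0.41 = 1.691 d⁻¹.
First-order decay: C = 3.113·exp(−k·t) = 3.113·0.7384 = 2.299 µg/L.
Second outfall: C = (46.34·2.299 + 1.710·47.00)/48.05 = 3.889 µg/L.

3.89 µg/L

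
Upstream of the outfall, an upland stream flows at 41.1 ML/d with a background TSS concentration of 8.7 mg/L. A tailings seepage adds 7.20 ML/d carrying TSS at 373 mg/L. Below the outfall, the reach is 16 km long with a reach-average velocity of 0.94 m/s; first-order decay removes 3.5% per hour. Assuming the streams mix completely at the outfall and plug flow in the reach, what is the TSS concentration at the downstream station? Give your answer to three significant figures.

Flow-weighted average: C = (41.10·8.700 + 7.200·373.0) / 48.30 = 3043/48.30 = 63.01 mg/L.
Travel time t = 16·1000 / 0.94 = 17020 s = 4.728 h.
3.5%/h lost → k = −ln(1 − 0.035) = 0.03563 h⁻¹.
Decay over the reach: 63.01·exp(−kt) = 63.01·0.8450 = 53.24 mg/L.

53.2 mg/L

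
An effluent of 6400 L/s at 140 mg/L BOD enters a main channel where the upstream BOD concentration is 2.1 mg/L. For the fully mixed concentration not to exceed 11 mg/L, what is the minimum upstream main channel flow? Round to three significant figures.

Set C_mix = 11: (Q·2.100 + 6400·140.0) / (Q + 6400) = 11
→ Q = 6400·(140.0 − 11)/(11 − 2.100) = 92760 L/s.

92800 L/s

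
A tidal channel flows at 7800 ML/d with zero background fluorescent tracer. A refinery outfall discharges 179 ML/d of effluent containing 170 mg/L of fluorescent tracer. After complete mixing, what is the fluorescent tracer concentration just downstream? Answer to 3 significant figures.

Mixed concentration C = ΣQC/ΣQ = (7800·0 + 179.0·170.0) / 7979 = 30430/7979 = 3.814 mg/L.

3.81 mg/L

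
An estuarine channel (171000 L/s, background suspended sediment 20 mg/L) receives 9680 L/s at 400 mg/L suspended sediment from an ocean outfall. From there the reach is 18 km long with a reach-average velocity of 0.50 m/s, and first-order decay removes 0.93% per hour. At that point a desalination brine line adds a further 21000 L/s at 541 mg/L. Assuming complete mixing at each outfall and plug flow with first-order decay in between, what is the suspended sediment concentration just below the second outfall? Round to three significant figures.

Flow-weighted average: C = (171000·20.00 + 9680·400.0) / 180700 = 7292000/180700 = 40.36 mg/L; combined flow 180700 L/s.
Travel time t = 18·1000 / 0.50 = 36000 s = 10.00 h.
0.93%/h lost → k = −ln(1 − 0.0093) = 0.009344 h⁻¹.
After decay, C = 40.36 × e^(−kt) = 40.36 × 0.9108 = 36.76 mg/L.
At the second outfall, C = (180700·36.76 + 21000·541.0) / (180700 + 21000) = 89.26 mg/L.

89.3 mg/L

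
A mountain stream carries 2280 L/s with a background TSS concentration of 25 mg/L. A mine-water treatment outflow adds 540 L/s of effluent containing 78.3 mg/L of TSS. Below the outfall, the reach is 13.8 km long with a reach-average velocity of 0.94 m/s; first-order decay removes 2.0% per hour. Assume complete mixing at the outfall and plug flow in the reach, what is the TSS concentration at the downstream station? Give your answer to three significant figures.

Mixed concentration C = ΣQC/ΣQ = (2280·25.00 + 540.0·78.30) / 2820 = 99280/2820 = 35.21 mg/L.
Travel time t = 13.8·1000 / 0.94 = 14680 s = 4.078 h.
2.0%/h lost → k = −ln(1 − 0.02) = 0.02020 h⁻¹.
After decay, C = 35.21 × e^(−kt) = 35.21 × 0.9209 = 32.42 mg/L.

32.4 mg/L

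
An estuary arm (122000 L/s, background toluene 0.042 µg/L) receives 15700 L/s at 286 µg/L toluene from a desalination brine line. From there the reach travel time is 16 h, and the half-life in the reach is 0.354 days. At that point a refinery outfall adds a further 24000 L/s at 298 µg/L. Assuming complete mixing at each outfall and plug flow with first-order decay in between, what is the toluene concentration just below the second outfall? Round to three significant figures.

51.8 µg/L

After mixing, C = (122000·0.04200 + 15700·286.0) / 137700 = 4495000/137700 = 32.65 µg/L; combined flow 137700 L/s.
Half-life 0.354 d → k = ln 2 / 0.354 = 1.958 d⁻¹.
First-order decay: C = 32.65·exp(−k·t) = 32.65·0.2711 = 8.849 µg/L.
At the second outfall, C = (137700·8.849 + 24000·298.0) / (137700 + 24000) = 51.77 µg/L.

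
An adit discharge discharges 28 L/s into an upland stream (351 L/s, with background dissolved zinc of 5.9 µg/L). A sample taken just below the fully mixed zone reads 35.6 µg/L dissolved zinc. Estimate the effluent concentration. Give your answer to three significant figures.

408 µg/L

Mass balance: 351.0·5.900 + 28.00·Cₑ = 379.0·35.60
→ Cₑ = (379.0·35.60 − 351.0·5.900) / 28.00 = 407.9 µg/L.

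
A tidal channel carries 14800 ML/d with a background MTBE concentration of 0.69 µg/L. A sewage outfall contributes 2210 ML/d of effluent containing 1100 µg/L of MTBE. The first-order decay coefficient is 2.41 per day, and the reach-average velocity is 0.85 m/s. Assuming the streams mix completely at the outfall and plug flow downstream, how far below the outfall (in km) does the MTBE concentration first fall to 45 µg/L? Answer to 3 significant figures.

35.3 km

After mixing, C = (14800·0.6900 + 2210·1100) / 17010 = 2441000/17010 = 143.5 µg/L.
Set 143.5·exp(−k·t) = 45 → t = ln(143.5/45)/k = 41580 s = 11.55 h.
Distance = v·t = 0.85·41580 = 35340 m = 35.34 km.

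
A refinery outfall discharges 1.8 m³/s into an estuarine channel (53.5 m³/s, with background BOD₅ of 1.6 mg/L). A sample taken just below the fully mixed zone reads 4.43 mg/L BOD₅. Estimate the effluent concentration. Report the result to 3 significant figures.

Mass balance: 53.50·1.600 + 1.800·Cₑ = 55.30·4.430
→ Cₑ = (55.30·4.430 − 53.50·1.600) / 1.800 = 88.54 mg/L.

88.5 mg/L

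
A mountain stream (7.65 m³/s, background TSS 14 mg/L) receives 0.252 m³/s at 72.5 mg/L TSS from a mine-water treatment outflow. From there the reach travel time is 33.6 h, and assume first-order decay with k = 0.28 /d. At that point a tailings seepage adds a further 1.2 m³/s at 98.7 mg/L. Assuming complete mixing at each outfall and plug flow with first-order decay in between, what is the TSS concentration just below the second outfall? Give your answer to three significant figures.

Mixed concentration C = ΣQC/ΣQ = (7.650·14.00 + 0.2520·72.50) / 7.902 = 125.4/7.902 = 15.87 mg/L; combined flow 7.902 m³/s.
First-order decay: C = 15.87·exp(−k·t) = 15.87·0.6757 = 10.72 mg/L.
Second outfall: C = (7.902·10.72 + 1.200·98.70)/9.102 = 22.32 mg/L.

22.3 mg/L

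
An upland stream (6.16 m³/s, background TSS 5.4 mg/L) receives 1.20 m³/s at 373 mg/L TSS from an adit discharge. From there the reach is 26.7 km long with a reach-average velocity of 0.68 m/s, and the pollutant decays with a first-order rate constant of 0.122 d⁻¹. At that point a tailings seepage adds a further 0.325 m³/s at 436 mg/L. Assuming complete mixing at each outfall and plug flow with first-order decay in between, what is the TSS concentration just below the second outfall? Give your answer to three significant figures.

After mixing, C = (6.160·5.400 + 1.200·373.0) / 7.360 = 480.9/7.360 = 65.33 mg/L; combined flow 7.360 m³/s.
Travel time t = 26.7·1000 / 0.68 = 39260 s = 10.91 h.
After decay, C = 65.33 × e^(−kt) = 65.33 × 0.9461 = 61.81 mg/L.
Second outfall: C = (7.360·61.81 + 0.3250·436.0)/7.685 = 77.64 mg/L.

77.6 mg/L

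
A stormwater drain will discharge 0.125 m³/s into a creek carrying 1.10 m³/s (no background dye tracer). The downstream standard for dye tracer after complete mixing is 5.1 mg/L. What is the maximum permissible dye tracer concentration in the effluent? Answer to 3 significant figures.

50.0 mg/L

At the limit, (Qr·Cr + Qe·Cₑ)/(Qr + Qe) = 5.1:
Cₑ = (1.225·5.1 − 1.100·0) / 0.1250 = 49.98 mg/L.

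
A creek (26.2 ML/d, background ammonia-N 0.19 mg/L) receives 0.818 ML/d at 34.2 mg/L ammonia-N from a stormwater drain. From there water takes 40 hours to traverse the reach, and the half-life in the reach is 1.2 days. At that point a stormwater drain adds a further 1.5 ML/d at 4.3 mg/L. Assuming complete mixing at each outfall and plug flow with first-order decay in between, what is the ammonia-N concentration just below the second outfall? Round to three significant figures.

Mass balance: C = (26.20·0.1900 + 0.8180·34.20) / 27.02 = 32.95/27.02 = 1.220 mg/L; combined flow 27.02 ML/d.
Half-life 1.2 d → k = ln 2 / 1.2 = 0.5776 d⁻¹.
First-order decay: C = 1.220·exp(−k·t) = 1.220·0.3819 = 0.4657 mg/L.
Second outfall: C = (27.02·0.4657 + 1.500·4.300)/28.52 = 0.6674 mg/L.

0.667 mg/L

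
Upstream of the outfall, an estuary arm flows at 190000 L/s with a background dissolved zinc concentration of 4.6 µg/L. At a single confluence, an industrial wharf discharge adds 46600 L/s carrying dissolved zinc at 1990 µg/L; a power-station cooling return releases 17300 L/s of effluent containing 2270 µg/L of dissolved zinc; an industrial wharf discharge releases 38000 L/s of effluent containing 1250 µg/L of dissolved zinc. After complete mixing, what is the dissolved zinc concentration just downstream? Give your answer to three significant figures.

618 µg/L

After mixing, C = (190000·4.600 + 46600·1990 + 17300·2270 + 38000·1250) / 291900 = 180400000/291900 = 617.9 µg/L.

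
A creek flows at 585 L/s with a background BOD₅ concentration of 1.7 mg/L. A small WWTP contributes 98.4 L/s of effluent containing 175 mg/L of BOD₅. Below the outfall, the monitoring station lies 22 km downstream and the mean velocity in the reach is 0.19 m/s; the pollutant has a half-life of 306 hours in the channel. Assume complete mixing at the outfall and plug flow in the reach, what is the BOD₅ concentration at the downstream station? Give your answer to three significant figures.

Mass balance: C = (585.0·1.700 + 98.40·175.0) / 683.4 = 18210/683.4 = 26.65 mg/L.
Travel time t = 22·1000 / 0.19 = 115800 s = 32.16 h.
Half-life 306 h → k = ln 2 / 306 = 0.002265 h⁻¹ = 0.05436 d⁻¹.
First-order decay: C = 26.65·exp(−k·t) = 26.65·0.9297 = 24.78 mg/L.

24.8 mg/L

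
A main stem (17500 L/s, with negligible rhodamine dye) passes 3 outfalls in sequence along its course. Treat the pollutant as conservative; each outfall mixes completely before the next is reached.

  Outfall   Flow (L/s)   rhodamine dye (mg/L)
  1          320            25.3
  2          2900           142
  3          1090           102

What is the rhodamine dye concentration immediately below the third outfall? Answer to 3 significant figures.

24.4 mg/L

Outfall 1: combined Q = 17820 L/s; C = (17500·0 + 320.0·25.30)/17820 = 0.4543 mg/L.
Outfall 2: combined Q = 20720 L/s; C = (17820·0.4543 + 2900·142.0)/20720 = 20.27 mg/L.
Outfall 3: combined Q = 21810 L/s; C = (20720·20.27 + 1090·102.0)/21810 = 24.35 mg/L.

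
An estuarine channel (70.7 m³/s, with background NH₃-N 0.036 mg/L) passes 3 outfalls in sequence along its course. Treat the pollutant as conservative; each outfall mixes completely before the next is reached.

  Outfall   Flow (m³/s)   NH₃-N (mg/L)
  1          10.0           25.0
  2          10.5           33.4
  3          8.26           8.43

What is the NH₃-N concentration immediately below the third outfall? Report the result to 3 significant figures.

After outfall 1: Q = 70.70 + 10.00 = 80.70 m³/s; C = (70.70·0.03600 + 10.00·25.00)/80.70 = 3.129 mg/L.
After outfall 2: Q = 80.70 + 10.50 = 91.20 m³/s; C = (80.70·3.129 + 10.50·33.40)/91.20 = 6.615 mg/L.
After outfall 3: Q = 91.20 + 8.260 = 99.46 m³/s; C = (91.20·6.615 + 8.260·8.430)/99.46 = 6.765 mg/L.

6.77 mg/L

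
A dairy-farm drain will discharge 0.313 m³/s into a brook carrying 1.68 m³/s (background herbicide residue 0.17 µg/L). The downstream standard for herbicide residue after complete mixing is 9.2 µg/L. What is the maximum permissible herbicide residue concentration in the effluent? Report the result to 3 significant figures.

At the limit, (Qr·Cr + Qe·Cₑ)/(Qr + Qe) = 9.2:
Cₑ = (1.993·9.2 − 1.680·0.1700) / 0.3130 = 57.67 µg/L.

57.7 µg/L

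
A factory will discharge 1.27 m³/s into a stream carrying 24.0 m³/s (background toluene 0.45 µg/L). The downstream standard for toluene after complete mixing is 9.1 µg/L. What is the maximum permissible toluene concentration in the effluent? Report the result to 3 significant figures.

173 µg/L

At the limit, (Qr·Cr + Qe·Cₑ)/(Qr + Qe) = 9.1:
Cₑ = (25.27·9.1 − 24.00·0.4500) / 1.270 = 172.6 µg/L.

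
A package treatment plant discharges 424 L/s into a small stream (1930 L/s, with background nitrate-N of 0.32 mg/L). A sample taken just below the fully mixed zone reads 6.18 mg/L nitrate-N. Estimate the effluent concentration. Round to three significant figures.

32.9 mg/L

Mass balance: 1930·0.3200 + 424.0·Cₑ = 2354·6.180
→ Cₑ = (2354·6.180 − 1930·0.3200) / 424.0 = 32.85 mg/L.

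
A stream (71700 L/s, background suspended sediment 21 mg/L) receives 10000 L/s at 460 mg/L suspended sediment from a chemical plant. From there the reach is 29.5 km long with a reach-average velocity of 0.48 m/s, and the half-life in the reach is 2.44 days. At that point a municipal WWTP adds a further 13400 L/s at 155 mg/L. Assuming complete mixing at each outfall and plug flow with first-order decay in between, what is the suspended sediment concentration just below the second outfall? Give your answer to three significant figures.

Mass balance: C = (71700·21.00 + 10000·460.0) / 81700 = 6106000/81700 = 74.73 mg/L; combined flow 81700 L/s.
Travel time t = 29.5·1000 / 0.48 = 61460 s = 17.07 h.
Half-life 2.44 d → k = ln 2 / 2.44 = 0.2841 d⁻¹.
After decay, C = 74.73 × e^(−kt) = 74.73 × 0.8170 = 61.06 mg/L.
At the second outfall, C = (81700·61.06 + 13400·155.0) / (81700 + 13400) = 74.30 mg/L.

74.3 mg/L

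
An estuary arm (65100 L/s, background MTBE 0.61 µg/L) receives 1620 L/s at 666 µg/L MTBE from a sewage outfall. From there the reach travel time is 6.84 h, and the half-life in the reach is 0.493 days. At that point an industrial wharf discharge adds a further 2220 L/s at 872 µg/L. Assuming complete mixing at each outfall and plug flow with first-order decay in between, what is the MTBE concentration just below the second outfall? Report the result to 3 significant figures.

Flow-weighted average: C = (65100·0.6100 + 1620·666.0) / 66720 = 1119000/66720 = 16.77 µg/L; combined flow 66720 L/s.
Half-life 0.493 d → k = ln 2 / 0.493 = 1.406 d⁻¹.
First-order decay: C = 16.77·exp(−k·t) = 16.77·0.6698 = 11.23 µg/L.
Second outfall: C = (66720·11.23 + 2220·872.0)/68940 = 38.95 µg/L.

38.9 µg/L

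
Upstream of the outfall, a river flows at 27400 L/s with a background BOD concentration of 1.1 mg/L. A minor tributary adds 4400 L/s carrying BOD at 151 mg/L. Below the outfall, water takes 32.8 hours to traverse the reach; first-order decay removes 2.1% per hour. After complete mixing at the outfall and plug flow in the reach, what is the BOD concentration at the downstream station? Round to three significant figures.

Mixed concentration C = ΣQC/ΣQ = (27400·1.100 + 4400·151.0) / 31800 = 694500/31800 = 21.84 mg/L.
2.1%/h lost → k = −ln(1 − 0.021) = 0.02122 h⁻¹.
Applying C = C₀e^(−kt): 21.84 × 0.4985 = 10.89 mg/L.

10.9 mg/L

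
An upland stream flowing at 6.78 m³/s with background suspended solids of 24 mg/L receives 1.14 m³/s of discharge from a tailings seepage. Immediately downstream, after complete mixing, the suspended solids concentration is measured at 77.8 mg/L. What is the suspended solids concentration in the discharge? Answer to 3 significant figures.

Mass balance: 6.780·24.00 + 1.140·Cₑ = 7.920·77.80
→ Cₑ = (7.920·77.80 − 6.780·24.00) / 1.140 = 397.8 mg/L.

398 mg/L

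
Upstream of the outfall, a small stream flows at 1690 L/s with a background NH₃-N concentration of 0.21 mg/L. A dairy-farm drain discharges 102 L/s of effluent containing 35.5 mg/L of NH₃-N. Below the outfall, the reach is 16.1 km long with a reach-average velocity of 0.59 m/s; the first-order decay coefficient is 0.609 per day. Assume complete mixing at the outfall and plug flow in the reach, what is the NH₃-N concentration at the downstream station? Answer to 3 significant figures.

Mass balance: C = (1690·0.2100 + 102.0·35.50) / 1792 = 3976/1792 = 2.219 mg/L.
Travel time t = 16.1·1000 / 0.59 = 27290 s = 7.580 h.
After decay, C = 2.219 × e^(−kt) = 2.219 × 0.8250 = 1.830 mg/L.

1.83 mg/L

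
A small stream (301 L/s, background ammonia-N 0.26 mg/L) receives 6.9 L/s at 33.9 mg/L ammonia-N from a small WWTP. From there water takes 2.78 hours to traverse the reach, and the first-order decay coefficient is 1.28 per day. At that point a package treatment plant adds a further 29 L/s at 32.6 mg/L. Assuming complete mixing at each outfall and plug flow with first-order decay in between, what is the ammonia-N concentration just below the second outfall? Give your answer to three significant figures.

Mass balance: C = (301.0·0.2600 + 6.900·33.90) / 307.9 = 312.2/307.9 = 1.014 mg/L; combined flow 307.9 L/s.
First-order decay: C = 1.014·exp(−k·t) = 1.014·0.8622 = 0.8742 mg/L.
At the second outfall, C = (307.9·0.8742 + 29.00·32.60) / (307.9 + 29.00) = 3.605 mg/L.

3.61 mg/L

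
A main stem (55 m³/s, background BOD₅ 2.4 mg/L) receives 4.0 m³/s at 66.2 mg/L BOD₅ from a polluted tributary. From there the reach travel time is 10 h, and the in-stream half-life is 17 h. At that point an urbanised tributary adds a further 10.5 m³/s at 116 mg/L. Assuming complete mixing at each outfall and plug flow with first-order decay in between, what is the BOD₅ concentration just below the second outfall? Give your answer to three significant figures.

After mixing, C = (55.00·2.400 + 4.000·66.20) / 59.00 = 396.8/59.00 = 6.725 mg/L; combined flow 59.00 m³/s.
Half-life 17 h → k = ln 2 / 17 = 0.04077 h⁻¹ = 0.9786 d⁻¹.
Decay over the reach: 6.725·exp(−kt) = 6.725·0.6652 = 4.473 mg/L.
At the second outfall, C = (59.00·4.473 + 10.50·116.0) / (59.00 + 10.50) = 21.32 mg/L.

21.3 mg/L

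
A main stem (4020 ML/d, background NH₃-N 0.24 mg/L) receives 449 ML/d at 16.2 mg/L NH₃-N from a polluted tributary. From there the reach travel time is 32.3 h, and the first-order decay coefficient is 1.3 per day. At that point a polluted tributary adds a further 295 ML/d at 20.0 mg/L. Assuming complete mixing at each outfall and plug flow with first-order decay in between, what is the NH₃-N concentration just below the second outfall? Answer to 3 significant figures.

1.54 mg/L

Mixed concentration C = ΣQC/ΣQ = (4020·0.2400 + 449.0·16.20) / 4469 = 8239/4469 = 1.843 mg/L; combined flow 4469 ML/d.
First-order decay: C = 1.843·exp(−k·t) = 1.843·0.1738 = 0.3205 mg/L.
At the second outfall, C = (4469·0.3205 + 295.0·20.00) / (4469 + 295.0) = 1.539 mg/L.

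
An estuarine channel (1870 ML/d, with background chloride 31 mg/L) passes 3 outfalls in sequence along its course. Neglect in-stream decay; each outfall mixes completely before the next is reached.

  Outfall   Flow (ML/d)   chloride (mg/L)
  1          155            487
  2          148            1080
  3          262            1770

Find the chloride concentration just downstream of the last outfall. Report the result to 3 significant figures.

Below outfall 1: Q → 2025 ML/d, C = (1870·31.00 + 155.0·487.0)/2025 = 65.90 mg/L.
Below outfall 2: Q → 2173 ML/d, C = (2025·65.90 + 148.0·1080)/2173 = 135.0 mg/L.
Below outfall 3: Q → 2435 ML/d, C = (2173·135.0 + 262.0·1770)/2435 = 310.9 mg/L.

311 mg/L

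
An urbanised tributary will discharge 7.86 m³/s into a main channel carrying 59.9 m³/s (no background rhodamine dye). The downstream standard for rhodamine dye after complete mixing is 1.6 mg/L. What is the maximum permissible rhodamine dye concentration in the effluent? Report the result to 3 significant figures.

At the limit, (Qr·Cr + Qe·Cₑ)/(Qr + Qe) = 1.6:
Cₑ = (67.76·1.6 − 59.90·0) / 7.860 = 13.79 mg/L.

13.8 mg/L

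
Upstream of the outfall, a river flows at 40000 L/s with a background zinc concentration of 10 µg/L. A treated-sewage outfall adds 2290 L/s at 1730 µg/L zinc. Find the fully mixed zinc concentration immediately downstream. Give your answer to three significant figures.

Mixed concentration C = ΣQC/ΣQ = (40000·10.00 + 2290·1730) / 42290 = 4362000/42290 = 103.1 µg/L.

103 µg/L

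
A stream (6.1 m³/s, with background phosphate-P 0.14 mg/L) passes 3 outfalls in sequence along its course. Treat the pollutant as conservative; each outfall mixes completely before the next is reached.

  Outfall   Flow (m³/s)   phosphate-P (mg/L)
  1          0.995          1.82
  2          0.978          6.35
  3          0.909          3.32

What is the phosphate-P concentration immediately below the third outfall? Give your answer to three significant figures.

Below outfall 1: Q → 7.095 m³/s, C = (6.100·0.1400 + 0.9950·1.820)/7.095 = 0.3756 mg/L.
Below outfall 2: Q → 8.073 m³/s, C = (7.095·0.3756 + 0.9780·6.350)/8.073 = 1.099 mg/L.
Below outfall 3: Q → 8.982 m³/s, C = (8.073·1.099 + 0.9090·3.320)/8.982 = 1.324 mg/L.

1.32 mg/L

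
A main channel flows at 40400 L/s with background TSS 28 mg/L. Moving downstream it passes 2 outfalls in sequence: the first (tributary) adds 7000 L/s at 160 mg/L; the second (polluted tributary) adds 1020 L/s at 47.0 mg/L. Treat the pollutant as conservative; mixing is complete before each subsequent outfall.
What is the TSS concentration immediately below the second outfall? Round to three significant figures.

Below outfall 1: Q → 47400 L/s, C = (40400·28.00 + 7000·160.0)/47400 = 47.49 mg/L.
Below outfall 2: Q → 48420 L/s, C = (47400·47.49 + 1020·47.00)/48420 = 47.48 mg/L.

47.5 mg/L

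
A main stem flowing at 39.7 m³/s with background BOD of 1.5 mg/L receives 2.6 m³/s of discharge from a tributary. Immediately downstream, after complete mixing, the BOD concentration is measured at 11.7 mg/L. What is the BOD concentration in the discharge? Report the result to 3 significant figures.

Mass balance: 39.70·1.500 + 2.600·Cₑ = 42.30·11.70
→ Cₑ = (42.30·11.70 − 39.70·1.500) / 2.600 = 167.4 mg/L.

167 mg/L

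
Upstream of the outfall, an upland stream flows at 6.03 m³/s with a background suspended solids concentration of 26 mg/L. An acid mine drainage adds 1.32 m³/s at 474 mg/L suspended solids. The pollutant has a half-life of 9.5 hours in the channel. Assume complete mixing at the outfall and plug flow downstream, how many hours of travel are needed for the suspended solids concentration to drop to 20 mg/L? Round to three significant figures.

22.9 h

Conservation of mass: C = (6.030·26.00 + 1.320·474.0) / 7.350 = 782.5/7.350 = 106.5 mg/L.
Half-life 9.5 h → k = ln 2 / 9.5 = 0.07296 h⁻¹ = 1.751 d⁻¹.
106.5·exp(−k·t) = 20 → t = ln(106.5/20)/k = 82500 s = 22.92 h.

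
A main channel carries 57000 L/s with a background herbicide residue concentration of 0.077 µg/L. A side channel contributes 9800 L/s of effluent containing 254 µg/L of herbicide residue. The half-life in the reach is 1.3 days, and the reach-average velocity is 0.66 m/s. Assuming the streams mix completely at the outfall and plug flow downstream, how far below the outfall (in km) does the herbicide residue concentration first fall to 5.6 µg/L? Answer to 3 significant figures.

203 km

After mixing, C = (57000·0.07700 + 9800·254.0) / 66800 = 2494000/66800 = 37.33 µg/L.
Half-life 1.3 d → k = ln 2 / 1.3 = 0.5332 d⁻¹.
Set 37.33·exp(−k·t) = 5.6 → t = ln(37.33/5.6)/k = 307400 s = 85.39 h.
Distance = v·t = 0.66·307400 = 202900 m = 202.9 km.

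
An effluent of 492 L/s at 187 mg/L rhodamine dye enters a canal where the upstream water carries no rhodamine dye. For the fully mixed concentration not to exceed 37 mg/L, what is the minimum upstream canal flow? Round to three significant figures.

Set C_mix = 37: (Q·0 + 492.0·187.0) / (Q + 492.0) = 37
→ Q = 492.0·(187.0 − 37)/(37 − 0) = 1995 L/s.

1990 L/s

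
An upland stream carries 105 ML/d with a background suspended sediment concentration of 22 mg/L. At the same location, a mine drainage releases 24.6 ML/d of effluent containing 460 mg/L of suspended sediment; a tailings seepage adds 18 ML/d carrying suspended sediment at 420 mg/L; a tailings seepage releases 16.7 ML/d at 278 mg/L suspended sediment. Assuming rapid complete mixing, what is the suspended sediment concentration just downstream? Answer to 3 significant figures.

Mixed concentration C = ΣQC/ΣQ = (105.0·22.00 + 24.60·460.0 + 18.00·420.0 + 16.70·278.0) / 164.3 = 25830/164.3 = 157.2 mg/L.

157 mg/L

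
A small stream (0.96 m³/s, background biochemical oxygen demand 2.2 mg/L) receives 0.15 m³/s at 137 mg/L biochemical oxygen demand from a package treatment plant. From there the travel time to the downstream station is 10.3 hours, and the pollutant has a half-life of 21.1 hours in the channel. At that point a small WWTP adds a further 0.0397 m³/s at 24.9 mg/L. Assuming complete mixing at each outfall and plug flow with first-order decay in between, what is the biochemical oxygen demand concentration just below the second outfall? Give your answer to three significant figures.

14.9 mg/L

After mixing, C = (0.9600·2.200 + 0.1500·137.0) / 1.110 = 22.66/1.110 = 20.42 mg/L; combined flow 1.110 m³/s.
Half-life 21.1 h → k = ln 2 / 21.1 = 0.03285 h⁻¹ = 0.7884 d⁻¹.
First-order decay: C = 20.42·exp(−k·t) = 20.42·0.7129 = 14.56 mg/L.
At the second outfall, C = (1.110·14.56 + 0.03970·24.90) / (1.110 + 0.03970) = 14.91 mg/L.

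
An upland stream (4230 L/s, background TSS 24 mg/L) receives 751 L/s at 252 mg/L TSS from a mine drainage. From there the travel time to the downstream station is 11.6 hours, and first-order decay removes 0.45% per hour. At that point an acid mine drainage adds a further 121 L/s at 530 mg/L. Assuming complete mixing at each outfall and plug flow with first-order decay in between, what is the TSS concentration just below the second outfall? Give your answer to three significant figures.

66.7 mg/L

Mass balance: C = (4230·24.00 + 751.0·252.0) / 4981 = 290800/4981 = 58.38 mg/L; combined flow 4981 L/s.
0.45%/h lost → k = −ln(1 − 0.0045) = 0.004510 h⁻¹.
Decay over the reach: 58.38·exp(−kt) = 58.38·0.9490 = 55.40 mg/L.
At the second outfall, C = (4981·55.40 + 121.0·530.0) / (4981 + 121.0) = 66.66 mg/L.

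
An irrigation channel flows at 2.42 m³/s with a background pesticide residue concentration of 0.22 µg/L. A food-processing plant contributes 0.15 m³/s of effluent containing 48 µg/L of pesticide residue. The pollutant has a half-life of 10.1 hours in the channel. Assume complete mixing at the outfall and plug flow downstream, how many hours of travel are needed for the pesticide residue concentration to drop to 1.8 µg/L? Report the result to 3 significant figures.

Mixed concentration C = ΣQC/ΣQ = (2.420·0.2200 + 0.1500·48.00) / 2.570 = 7.732/2.570 = 3.009 µg/L.
Half-life 10.1 h → k = ln 2 / 10.1 = 0.06863 h⁻¹ = 1.647 d⁻¹.
3.009·exp(−k·t) = 1.8 → t = ln(3.009/1.8)/k = 26950 s = 7.486 h.

7.49 h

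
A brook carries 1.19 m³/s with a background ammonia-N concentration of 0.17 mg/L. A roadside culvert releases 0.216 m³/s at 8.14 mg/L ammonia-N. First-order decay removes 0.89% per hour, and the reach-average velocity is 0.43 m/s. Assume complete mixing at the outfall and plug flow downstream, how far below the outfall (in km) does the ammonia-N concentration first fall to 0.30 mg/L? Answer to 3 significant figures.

Flow-weighted average: C = (1.190·0.1700 + 0.2160·8.140) / 1.406 = 1.961/1.406 = 1.394 mg/L.
0.89%/h lost → k = −ln(1 − 0.0089) = 0.008940 h⁻¹.
Set 1.394·exp(−k·t) = 0.30 → t = ln(1.394/0.30)/k = 618700 s = 171.9 h.
Distance = v·t = 0.43·618700 = 266000 m = 266.0 km.

266 km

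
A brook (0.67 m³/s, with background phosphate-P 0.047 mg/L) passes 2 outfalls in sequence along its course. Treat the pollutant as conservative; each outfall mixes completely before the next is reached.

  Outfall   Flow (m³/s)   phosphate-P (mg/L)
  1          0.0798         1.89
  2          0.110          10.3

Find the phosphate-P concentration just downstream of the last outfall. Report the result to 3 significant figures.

Below outfall 1: Q → 0.7498 m³/s, C = (0.6700·0.04700 + 0.07980·1.890)/0.7498 = 0.2431 mg/L.
Below outfall 2: Q → 0.8598 m³/s, C = (0.7498·0.2431 + 0.1100·10.30)/0.8598 = 1.530 mg/L.

1.53 mg/L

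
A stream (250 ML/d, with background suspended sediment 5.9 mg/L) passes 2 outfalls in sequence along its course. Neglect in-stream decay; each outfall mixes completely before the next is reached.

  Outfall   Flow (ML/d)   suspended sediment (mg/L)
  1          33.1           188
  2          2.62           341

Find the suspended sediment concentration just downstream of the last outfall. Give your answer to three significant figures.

After outfall 1: Q = 250.0 + 33.10 = 283.1 ML/d; C = (250.0·5.900 + 33.10·188.0)/283.1 = 27.19 mg/L.
After outfall 2: Q = 283.1 + 2.620 = 285.7 ML/d; C = (283.1·27.19 + 2.620·341.0)/285.7 = 30.07 mg/L.

30.1 mg/L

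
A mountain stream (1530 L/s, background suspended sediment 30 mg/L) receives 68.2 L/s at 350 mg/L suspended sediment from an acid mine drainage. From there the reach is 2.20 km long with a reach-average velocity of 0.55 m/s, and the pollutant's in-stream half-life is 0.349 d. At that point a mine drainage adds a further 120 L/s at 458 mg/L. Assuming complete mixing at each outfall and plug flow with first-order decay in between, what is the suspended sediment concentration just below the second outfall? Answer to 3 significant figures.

69.0 mg/L

After mixing, C = (1530·30.00 + 68.20·350.0) / 1598 = 69770/1598 = 43.66 mg/L; combined flow 1598 L/s.
Travel time t = 2.20·1000 / 0.55 = 4000 s = 1.111 h.
Half-life 0.349 d → k = ln 2 / 0.349 = 1.986 d⁻¹.
First-order decay: C = 43.66·exp(−k·t) = 43.66·0.9122 = 39.82 mg/L.
Second outfall: C = (1598·39.82 + 120.0·458.0)/1718 = 69.03 mg/L.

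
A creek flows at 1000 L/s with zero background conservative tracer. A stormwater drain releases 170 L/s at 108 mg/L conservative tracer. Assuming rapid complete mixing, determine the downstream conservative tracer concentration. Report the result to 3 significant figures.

Mass balance: C = (1000·0 + 170.0·108.0) / 1170 = 18360/1170 = 15.69 mg/L.

15.7 mg/L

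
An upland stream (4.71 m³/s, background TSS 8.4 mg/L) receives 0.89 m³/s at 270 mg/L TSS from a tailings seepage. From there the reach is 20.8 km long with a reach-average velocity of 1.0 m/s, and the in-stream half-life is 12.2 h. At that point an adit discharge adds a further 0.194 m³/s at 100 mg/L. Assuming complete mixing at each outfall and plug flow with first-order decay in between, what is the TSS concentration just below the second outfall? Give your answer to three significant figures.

Mixed concentration C = ΣQC/ΣQ = (4.710·8.400 + 0.8900·270.0) / 5.600 = 279.9/5.600 = 49.98 mg/L; combined flow 5.600 m³/s.
Travel time t = 20.8·1000 / 1.0 = 20800 s = 5.778 h.
Half-life 12.2 h → k = ln 2 / 12.2 = 0.05682 h⁻¹ = 1.364 d⁻¹.
Applying C = C₀e^(−kt): 49.98 × 0.7202 = 35.99 mg/L.
Second outfall: C = (5.600·35.99 + 0.1940·100.0)/5.794 = 38.13 mg/L.

38.1 mg/L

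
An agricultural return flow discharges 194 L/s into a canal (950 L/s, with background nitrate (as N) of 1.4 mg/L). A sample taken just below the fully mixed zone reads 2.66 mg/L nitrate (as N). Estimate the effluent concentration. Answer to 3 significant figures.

Mass balance: 950.0·1.400 + 194.0·Cₑ = 1144·2.660
→ Cₑ = (1144·2.660 − 950.0·1.400) / 194.0 = 8.830 mg/L.

8.83 mg/L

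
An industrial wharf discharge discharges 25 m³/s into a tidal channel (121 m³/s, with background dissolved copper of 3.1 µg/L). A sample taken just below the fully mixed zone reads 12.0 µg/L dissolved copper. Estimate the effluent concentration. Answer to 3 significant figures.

Mass balance: 121.0·3.100 + 25.00·Cₑ = 146.0·12.00
→ Cₑ = (146.0·12.00 − 121.0·3.100) / 25.00 = 55.08 µg/L.

55.1 µg/L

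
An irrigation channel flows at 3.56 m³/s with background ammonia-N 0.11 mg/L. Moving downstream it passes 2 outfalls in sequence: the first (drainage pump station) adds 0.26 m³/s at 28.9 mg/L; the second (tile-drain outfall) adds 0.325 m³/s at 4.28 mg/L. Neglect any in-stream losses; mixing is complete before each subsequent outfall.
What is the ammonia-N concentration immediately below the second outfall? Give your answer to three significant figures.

After outfall 1: Q = 3.560 + 0.2600 = 3.820 m³/s; C = (3.560·0.1100 + 0.2600·28.90)/3.820 = 2.070 mg/L.
After outfall 2: Q = 3.820 + 0.3250 = 4.145 m³/s; C = (3.820·2.070 + 0.3250·4.280)/4.145 = 2.243 mg/L.

2.24 mg/L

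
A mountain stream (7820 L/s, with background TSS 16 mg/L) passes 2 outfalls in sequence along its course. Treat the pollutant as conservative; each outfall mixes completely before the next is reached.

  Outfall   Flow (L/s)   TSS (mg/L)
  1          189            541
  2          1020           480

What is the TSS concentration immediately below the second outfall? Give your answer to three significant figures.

Outfall 1: combined Q = 8009 L/s; C = (7820·16.00 + 189.0·541.0)/8009 = 28.39 mg/L.
Outfall 2: combined Q = 9029 L/s; C = (8009·28.39 + 1020·480.0)/9029 = 79.41 mg/L.

79.4 mg/L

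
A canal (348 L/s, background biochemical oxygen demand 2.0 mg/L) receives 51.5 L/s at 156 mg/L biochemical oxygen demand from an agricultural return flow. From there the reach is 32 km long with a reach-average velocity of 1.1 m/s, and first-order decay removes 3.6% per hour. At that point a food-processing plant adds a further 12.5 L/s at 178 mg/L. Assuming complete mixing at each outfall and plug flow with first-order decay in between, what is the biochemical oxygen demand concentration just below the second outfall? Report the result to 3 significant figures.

21.2 mg/L

After mixing, C = (348.0·2.000 + 51.50·156.0) / 399.5 = 8730/399.5 = 21.85 mg/L; combined flow 399.5 L/s.
Travel time t = 32·1000 / 1.1 = 29090 s = 8.081 h.
3.6%/h lost → k = −ln(1 − 0.036) = 0.03666 h⁻¹.
Applying C = C₀e^(−kt): 21.85 × 0.7436 = 16.25 mg/L.
Second outfall: C = (399.5·16.25 + 12.50·178.0)/412.0 = 21.16 mg/L.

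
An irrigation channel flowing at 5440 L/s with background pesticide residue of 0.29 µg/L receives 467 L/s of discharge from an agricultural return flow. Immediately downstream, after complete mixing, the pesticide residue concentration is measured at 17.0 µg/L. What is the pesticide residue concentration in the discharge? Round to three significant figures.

Mass balance: 5440·0.2900 + 467.0·Cₑ = 5907·17.00
→ Cₑ = (5907·17.00 − 5440·0.2900) / 467.0 = 211.7 µg/L.

212 µg/L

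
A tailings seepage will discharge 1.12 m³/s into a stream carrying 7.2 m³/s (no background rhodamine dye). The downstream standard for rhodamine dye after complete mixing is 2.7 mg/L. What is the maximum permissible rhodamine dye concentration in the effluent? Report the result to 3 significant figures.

At the limit, (Qr·Cr + Qe·Cₑ)/(Qr + Qe) = 2.7:
Cₑ = (8.320·2.7 − 7.200·0) / 1.120 = 20.06 mg/L.

20.1 mg/L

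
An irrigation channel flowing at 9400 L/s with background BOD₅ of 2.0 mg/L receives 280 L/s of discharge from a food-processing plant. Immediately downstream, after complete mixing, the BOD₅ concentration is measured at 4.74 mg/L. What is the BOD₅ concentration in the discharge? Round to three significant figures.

96.7 mg/L

Mass balance: 9400·2.000 + 280.0·Cₑ = 9680·4.740
→ Cₑ = (9680·4.740 − 9400·2.000) / 280.0 = 96.73 mg/L.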